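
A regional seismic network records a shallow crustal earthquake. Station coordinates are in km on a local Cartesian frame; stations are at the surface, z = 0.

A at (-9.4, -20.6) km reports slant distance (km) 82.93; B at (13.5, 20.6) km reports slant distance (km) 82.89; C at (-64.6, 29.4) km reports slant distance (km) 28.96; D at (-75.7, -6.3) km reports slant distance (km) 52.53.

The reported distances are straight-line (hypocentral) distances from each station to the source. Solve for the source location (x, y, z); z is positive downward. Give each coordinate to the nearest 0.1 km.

x ≈ -62.9 km, y ≈ 36.2 km, depth ≈ 28.1 km

Each station gives a sphere (x−x_i)² + (y−y_i)² + z² = d_i² (stations at z=0).
Subtracting the A sphere from B and C: z² cancels, leaving linear equations in x and y:
45.8 x + 82.4 y = 100.52
-110.4 x + 100.0 y = 10563.50
Solving: x ≈ -62.907, y ≈ 36.185 km (keep extra digits for the depth step; rounded: -62.9, 36.2).
Then from the A sphere: z² = 82.93² − (x + 9.4)² − (y + 20.6)² with x = -62.907, y = 36.185, so z ≈ 28.104 ≈ 28.1 km.
Check against D (with the unrounded solution): distance 52.52 ≈ 52.53 km. ✓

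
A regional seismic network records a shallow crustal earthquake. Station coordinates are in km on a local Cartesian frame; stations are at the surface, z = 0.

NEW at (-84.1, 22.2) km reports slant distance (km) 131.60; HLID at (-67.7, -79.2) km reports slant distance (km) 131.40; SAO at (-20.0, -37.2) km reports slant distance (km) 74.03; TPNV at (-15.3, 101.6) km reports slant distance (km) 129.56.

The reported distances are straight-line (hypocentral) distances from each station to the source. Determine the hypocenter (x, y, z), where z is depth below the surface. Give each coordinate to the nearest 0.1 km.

(37.6, -10.4, 38.0)

Each station gives a sphere (x−x_i)² + (y−y_i)² + z² = d_i² (stations at z=0).
Subtracting the NEW sphere from HLID and SAO: z² cancels, leaving linear equations in x and y:
32.8 x − 202.8 y = 3342.88
128.2 x − 118.8 y = 6056.31
Solving: x ≈ 37.602, y ≈ -10.402 km (keep extra digits for the depth step; rounded: 37.6, -10.4).
Then from the NEW sphere: z² = 131.60² − (x + 84.1)² − (y − 22.2)² with x = 37.602, y = -10.402, so z ≈ 38.004 ≈ 38.0 km.
Check against TPNV (with the unrounded solution): distance 129.57 ≈ 129.56 km. ✓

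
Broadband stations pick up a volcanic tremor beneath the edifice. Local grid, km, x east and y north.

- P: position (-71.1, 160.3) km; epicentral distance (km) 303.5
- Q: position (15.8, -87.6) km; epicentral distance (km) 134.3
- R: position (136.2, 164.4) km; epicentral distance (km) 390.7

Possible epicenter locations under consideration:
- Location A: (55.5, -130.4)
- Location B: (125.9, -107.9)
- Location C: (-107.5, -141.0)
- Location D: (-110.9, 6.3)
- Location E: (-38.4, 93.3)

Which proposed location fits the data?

For each candidate, compare |candidate − station| to the reported distance:
Location A: residuals P 13.6, Q 75.9, R 85.1 → max 85.1 km
Location B: residuals P 29.3, Q 22.3, R 118.2 → max 118.2 km
Location C: residuals P 0.0, Q 0.1, R 0.0 → max 0.1 km
Location D: residuals P 144.4, Q 23.4, R 97.4 → max 144.4 km
Location E: residuals P 228.9, Q 54.5, R 202.2 → max 228.9 km
Only Location C has all residuals ≈ 0.

Location C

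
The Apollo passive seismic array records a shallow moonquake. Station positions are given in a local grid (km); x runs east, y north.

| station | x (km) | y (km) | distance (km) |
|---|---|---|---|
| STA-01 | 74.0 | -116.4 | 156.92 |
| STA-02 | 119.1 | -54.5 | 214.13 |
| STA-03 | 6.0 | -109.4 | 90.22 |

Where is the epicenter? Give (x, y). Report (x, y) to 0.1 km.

(-82.6, -126.4)

Circle about each station: (x − 74.0)² + (y + 116.4)² = 156.92²; (x − 119.1)² + (y + 54.5)² = 214.13²; (x − 6.0)² + (y + 109.4)² = 90.22².
Subtracting the STA-01 equation from the STA-02 and STA-03 equations removes the quadratic terms:
90.2 x + 123.8 y = -23097.67
-136.0 x + 14.0 y = 9463.64
Solving the 2×2 system: x ≈ -82.6, y ≈ -126.4 km.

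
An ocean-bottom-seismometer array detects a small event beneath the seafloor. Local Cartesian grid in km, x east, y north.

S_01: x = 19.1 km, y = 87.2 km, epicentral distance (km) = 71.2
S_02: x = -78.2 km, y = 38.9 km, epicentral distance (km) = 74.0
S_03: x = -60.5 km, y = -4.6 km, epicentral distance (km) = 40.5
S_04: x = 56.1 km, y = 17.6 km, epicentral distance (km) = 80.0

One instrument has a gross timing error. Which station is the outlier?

Solve using three stations at a time. Using S_02, S_03, S_04 (subtract circle equations pairwise → linear system) gives (x, y) ≈ (-20.1, -6.9).
Distances from that point to each station vs reported:
  S_01: calculated 101.9 vs reported 71.2 → residual 30.7 km
  S_02: calculated 74.0 vs reported 74.0 → residual 0.0 km
  S_03: calculated 40.5 vs reported 40.5 → residual 0.0 km
  S_04: calculated 80.0 vs reported 80.0 → residual 0.0 km
S_02, S_03, S_04 are mutually consistent (residuals ≈ 0); S_01 is off by 30.7 km.

S_01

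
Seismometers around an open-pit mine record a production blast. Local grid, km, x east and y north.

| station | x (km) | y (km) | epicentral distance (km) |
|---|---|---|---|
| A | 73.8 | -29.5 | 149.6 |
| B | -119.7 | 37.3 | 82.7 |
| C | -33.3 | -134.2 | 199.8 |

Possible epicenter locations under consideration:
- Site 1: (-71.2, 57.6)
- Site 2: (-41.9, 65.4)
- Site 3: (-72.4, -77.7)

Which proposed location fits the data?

For each candidate, compare |candidate − station| to the reported distance:
Site 1: residuals A 19.5, B 30.1, C 4.3 → max 30.1 km
Site 2: residuals A 0.0, B 0.0, C 0.0 → max 0.0 km
Site 3: residuals A 4.3, B 41.6, C 131.1 → max 131.1 km
Only Site 2 has all residuals ≈ 0.

Site 2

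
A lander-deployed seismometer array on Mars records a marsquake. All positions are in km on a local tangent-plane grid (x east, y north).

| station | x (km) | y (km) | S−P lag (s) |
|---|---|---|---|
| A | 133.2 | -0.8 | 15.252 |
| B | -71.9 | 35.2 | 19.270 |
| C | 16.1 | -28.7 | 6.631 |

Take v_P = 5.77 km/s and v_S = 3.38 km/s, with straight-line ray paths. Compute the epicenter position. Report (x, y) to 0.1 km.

36.3 km east, -78.9 km north

Distance from S−P lag: d = Δt · v_P v_S / (v_P − v_S) = Δt · (5.77·3.38)/(5.77−3.38) ≈ 8.1601·Δt.
So d_A = 124.46, d_B = 157.24, d_C = 54.11 km.
Circle about each station: (x − 133.2)² + (y + 0.8)² = 124.46²; (x + 71.9)² + (y − 35.2)² = 157.24²; (x − 16.1)² + (y + 28.7)² = 54.11².
Subtracting pairs of circle equations eliminates x²+y² and gives linear equations (the radical axes):
-410.2 x + 72.0 y = -20568.36
-234.2 x − 55.8 y = -4097.58
Solving the 2×2 system: x ≈ 36.3, y ≈ -78.9 km.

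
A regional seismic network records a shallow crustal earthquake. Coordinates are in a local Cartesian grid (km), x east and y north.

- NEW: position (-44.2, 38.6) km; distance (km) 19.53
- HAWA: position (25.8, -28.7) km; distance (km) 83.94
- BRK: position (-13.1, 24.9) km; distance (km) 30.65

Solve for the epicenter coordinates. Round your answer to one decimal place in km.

-43.2 km east, 19.1 km north

Circle about each station: (x + 44.2)² + (y − 38.6)² = 19.53²; (x − 25.8)² + (y + 28.7)² = 83.94²; (x + 13.1)² + (y − 24.9)² = 30.65².
Subtracting the NEW equation from the HAWA and BRK equations removes the quadratic terms:
140.0 x − 134.6 y = -8618.77
62.2 x − 27.4 y = -3209.98
Solving the 2×2 system: x ≈ -43.2, y ≈ 19.1 km.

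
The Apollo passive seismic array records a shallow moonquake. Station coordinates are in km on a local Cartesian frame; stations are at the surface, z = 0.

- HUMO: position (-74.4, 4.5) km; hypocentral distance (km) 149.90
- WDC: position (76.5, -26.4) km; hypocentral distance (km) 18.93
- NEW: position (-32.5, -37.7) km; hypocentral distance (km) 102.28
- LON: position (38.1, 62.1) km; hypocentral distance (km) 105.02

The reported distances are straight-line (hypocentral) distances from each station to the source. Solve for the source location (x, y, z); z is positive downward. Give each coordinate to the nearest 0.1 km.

x ≈ 68.9 km, y ≈ -37.4 km, depth ≈ 13.4 km

Each station gives a sphere (x−x_i)² + (y−y_i)² + z² = d_i² (stations at z=0).
Subtracting the HUMO sphere from WDC and NEW: z² cancels, leaving linear equations in x and y:
301.8 x − 61.8 y = 23105.27
83.8 x − 84.4 y = 8930.74
Solving: x ≈ 68.899, y ≈ -37.406 km (keep extra digits for the depth step; rounded: 68.9, -37.4).
Then from the HUMO sphere: z² = 149.90² − (x + 74.4)² − (y − 4.5)² with x = 68.899, y = -37.406, so z ≈ 13.390 ≈ 13.4 km.
Check against LON (with the unrounded solution): distance 105.02 ≈ 105.02 km. ✓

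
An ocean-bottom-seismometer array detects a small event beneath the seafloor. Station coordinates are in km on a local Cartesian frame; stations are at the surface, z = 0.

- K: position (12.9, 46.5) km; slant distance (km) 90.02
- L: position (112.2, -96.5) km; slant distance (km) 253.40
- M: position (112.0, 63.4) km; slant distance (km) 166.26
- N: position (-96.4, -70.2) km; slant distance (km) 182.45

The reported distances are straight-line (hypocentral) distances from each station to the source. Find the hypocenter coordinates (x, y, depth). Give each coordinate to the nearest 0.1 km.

Each station gives a sphere (x−x_i)² + (y−y_i)² + z² = d_i² (stations at z=0).
Subtracting the K sphere from L and M: z² cancels, leaving linear equations in x and y:
198.6 x − 286.0 y = -36535.53
198.2 x + 33.8 y = -5303.89
Solving: x ≈ -43.405, y ≈ 97.606 km (keep extra digits for the depth step; rounded: -43.4, 97.6).
Then from the K sphere: z² = 90.02² − (x − 12.9)² − (y − 46.5)² with x = -43.405, y = 97.606, so z ≈ 48.182 ≈ 48.2 km.
Check against N (with the unrounded solution): distance 182.45 ≈ 182.45 km. ✓

x ≈ -43.4 km, y ≈ 97.6 km, depth ≈ 48.2 km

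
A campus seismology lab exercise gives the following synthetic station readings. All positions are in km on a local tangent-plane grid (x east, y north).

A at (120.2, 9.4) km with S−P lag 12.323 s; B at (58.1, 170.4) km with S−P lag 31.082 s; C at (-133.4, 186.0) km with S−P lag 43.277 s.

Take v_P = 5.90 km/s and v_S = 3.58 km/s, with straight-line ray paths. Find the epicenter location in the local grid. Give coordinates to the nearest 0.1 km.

Distance from S−P lag: d = Δt · v_P v_S / (v_P − v_S) = Δt · (5.90·3.58)/(5.90−3.58) ≈ 9.1043·Δt.
So d_A = 112.19, d_B = 282.98, d_C = 394.01 km.
Circle about each station: (x − 120.2)² + (y − 9.4)² = 112.19²; (x − 58.1)² + (y − 170.4)² = 282.98²; (x + 133.4)² + (y − 186.0)² = 394.01².
Subtracting the A equation from the B and C equations removes the quadratic terms:
-124.2 x + 322.0 y = -49615.71
-507.2 x + 353.2 y = -104802.12
Solving the 2×2 system: x ≈ 135.8, y ≈ -101.7 km.
Check against A (with the unrounded x, y): √((x − 120.2)²+(y − 9.4)²) = 112.19 ≈ 112.19 km. ✓

135.8 km east, -101.7 km north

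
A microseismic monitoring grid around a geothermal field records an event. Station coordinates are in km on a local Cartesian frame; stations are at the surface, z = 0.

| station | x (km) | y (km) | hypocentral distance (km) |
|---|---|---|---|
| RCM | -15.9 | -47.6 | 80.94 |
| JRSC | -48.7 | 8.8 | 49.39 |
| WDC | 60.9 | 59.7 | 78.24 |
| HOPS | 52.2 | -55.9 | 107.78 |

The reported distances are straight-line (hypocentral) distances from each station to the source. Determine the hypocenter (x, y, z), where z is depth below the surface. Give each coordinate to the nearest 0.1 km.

x ≈ -9.0 km, y ≈ 30.6 km, depth ≈ 19.7 km

Each station gives a sphere (x−x_i)² + (y−y_i)² + z² = d_i² (stations at z=0).
Subtracting the RCM sphere from JRSC and WDC: z² cancels, leaving linear equations in x and y:
-65.6 x + 112.8 y = 4042.47
153.6 x + 214.6 y = 5184.12
Solving: x ≈ -9.004, y ≈ 30.601 km (keep extra digits for the depth step; rounded: -9.0, 30.6).
Then from the RCM sphere: z² = 80.94² − (x + 15.9)² − (y + 47.6)² with x = -9.004, y = 30.601, so z ≈ 19.706 ≈ 19.7 km.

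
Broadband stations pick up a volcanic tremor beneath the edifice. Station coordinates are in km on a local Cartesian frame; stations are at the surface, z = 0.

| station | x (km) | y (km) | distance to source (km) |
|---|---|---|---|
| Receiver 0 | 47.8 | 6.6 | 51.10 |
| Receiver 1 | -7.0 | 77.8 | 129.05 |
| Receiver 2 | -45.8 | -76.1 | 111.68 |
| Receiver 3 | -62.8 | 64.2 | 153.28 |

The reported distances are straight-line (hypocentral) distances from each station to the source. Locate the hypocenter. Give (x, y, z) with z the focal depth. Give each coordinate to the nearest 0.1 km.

Each station gives a sphere (x−x_i)² + (y−y_i)² + z² = d_i² (stations at z=0).
Subtracting the Receiver 0 sphere from Receiver 1 and Receiver 2: z² cancels, leaving linear equations in x and y:
-109.6 x + 142.4 y = -10269.25
-187.2 x − 165.4 y = -4300.76
Solving: x ≈ 51.601, y ≈ -32.400 km (keep extra digits for the depth step; rounded: 51.6, -32.4).
Then from the Receiver 0 sphere: z² = 51.10² − (x − 47.8)² − (y − 6.6)² with x = 51.601, y = -32.400, so z ≈ 32.799 ≈ 32.8 km.

x ≈ 51.6 km, y ≈ -32.4 km, depth ≈ 32.8 km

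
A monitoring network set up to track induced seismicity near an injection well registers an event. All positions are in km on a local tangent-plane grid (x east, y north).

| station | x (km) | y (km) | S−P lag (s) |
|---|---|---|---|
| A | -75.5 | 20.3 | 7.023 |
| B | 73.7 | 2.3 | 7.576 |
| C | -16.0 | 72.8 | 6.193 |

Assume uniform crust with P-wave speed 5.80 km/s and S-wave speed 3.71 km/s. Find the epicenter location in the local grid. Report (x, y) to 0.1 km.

Distance from S−P lag: d = Δt · v_P v_S / (v_P − v_S) = Δt · (5.80·3.71)/(5.80−3.71) ≈ 10.2957·Δt.
So d_A = 72.31, d_B = 78.00, d_C = 63.76 km.
Circle about each station: (x + 75.5)² + (y − 20.3)² = 72.31²; (x − 73.7)² + (y − 2.3)² = 78.00²; (x + 16.0)² + (y − 72.8)² = 63.76².
Subtracting pairs of circle equations eliminates x²+y² and gives linear equations (the radical axes):
298.4 x − 36.0 y = -1530.62
119.0 x + 105.0 y = 606.90
Solving the 2×2 system: x ≈ -3.9, y ≈ 10.2 km.
Check against A (with the unrounded x, y): √((x + 75.5)²+(y − 20.3)²) = 72.31 ≈ 72.31 km. ✓

-3.9 km east, 10.2 km north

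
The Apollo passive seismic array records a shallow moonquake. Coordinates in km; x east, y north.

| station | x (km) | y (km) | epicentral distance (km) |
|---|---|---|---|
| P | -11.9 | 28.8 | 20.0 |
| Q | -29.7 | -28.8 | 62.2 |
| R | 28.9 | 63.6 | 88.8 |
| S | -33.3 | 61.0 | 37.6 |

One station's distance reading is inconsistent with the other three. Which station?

Solve using three stations at a time. Using Q, R, S (subtract circle equations pairwise → linear system) gives (x, y) ≈ (-52.8, 28.9).
Distances from that point to each station vs reported:
  P: calculated 40.9 vs reported 20.0 → residual 20.9 km
  Q: calculated 62.2 vs reported 62.2 → residual 0.0 km
  R: calculated 88.8 vs reported 88.8 → residual 0.0 km
  S: calculated 37.6 vs reported 37.6 → residual 0.0 km
Q, R, S are mutually consistent (residuals ≈ 0); P is off by 20.9 km.

P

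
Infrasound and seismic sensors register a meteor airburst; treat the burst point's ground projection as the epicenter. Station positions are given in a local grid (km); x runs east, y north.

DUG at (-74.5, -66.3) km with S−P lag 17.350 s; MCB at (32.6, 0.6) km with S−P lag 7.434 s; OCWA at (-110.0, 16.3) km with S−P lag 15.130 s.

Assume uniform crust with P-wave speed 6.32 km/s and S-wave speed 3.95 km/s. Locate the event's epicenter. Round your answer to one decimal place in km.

36.6 km east, 78.8 km north

Distance from S−P lag: d = Δt · v_P v_S / (v_P − v_S) = Δt · (6.32·3.95)/(6.32−3.95) ≈ 10.5333·Δt.
So d_DUG = 182.75, d_MCB = 78.30, d_OCWA = 159.37 km.
Circle about each station: (x + 74.5)² + (y + 66.3)² = 182.75²; (x − 32.6)² + (y − 0.6)² = 78.30²; (x + 110.0)² + (y − 16.3)² = 159.37².
Subtracting the DUG equation from the MCB and OCWA equations removes the quadratic terms:
214.2 x + 133.8 y = 18383.85
-71.0 x + 165.2 y = 10418.52
Solving the 2×2 system: x ≈ 36.6, y ≈ 78.8 km.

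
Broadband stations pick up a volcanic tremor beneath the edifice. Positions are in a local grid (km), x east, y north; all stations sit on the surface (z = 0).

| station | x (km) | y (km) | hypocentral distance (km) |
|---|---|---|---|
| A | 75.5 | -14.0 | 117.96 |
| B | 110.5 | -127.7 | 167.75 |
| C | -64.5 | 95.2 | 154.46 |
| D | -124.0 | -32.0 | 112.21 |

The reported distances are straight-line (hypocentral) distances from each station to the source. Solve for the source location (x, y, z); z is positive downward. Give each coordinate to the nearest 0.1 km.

Each station gives a sphere (x−x_i)² + (y−y_i)² + z² = d_i² (stations at z=0).
Subtracting the A sphere from B and C: z² cancels, leaving linear equations in x and y:
70.0 x − 227.4 y = 8395.79
-280.0 x + 218.4 y = -2616.29
Solving: x ≈ -25.601, y ≈ -44.802 km (keep extra digits for the depth step; rounded: -25.6, -44.8).
Then from the A sphere: z² = 117.96² − (x − 75.5)² − (y + 14.0)² with x = -25.601, y = -44.802, so z ≈ 52.387 ≈ 52.4 km.
Check against D (with the unrounded solution): distance 112.21 ≈ 112.21 km. ✓

(-25.6, -44.8, 52.4)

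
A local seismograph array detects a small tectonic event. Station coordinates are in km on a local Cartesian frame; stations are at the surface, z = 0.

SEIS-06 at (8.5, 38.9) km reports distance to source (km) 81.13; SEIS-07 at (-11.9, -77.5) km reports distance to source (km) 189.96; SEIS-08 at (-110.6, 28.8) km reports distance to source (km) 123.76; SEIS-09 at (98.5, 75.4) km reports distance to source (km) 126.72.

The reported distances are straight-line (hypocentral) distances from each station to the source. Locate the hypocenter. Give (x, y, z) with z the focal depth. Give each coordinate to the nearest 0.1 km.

(-20.9, 110.8, 23.4)

Each station gives a sphere (x−x_i)² + (y−y_i)² + z² = d_i² (stations at z=0).
Subtracting the SEIS-06 sphere from SEIS-07 and SEIS-08: z² cancels, leaving linear equations in x and y:
-40.8 x − 232.8 y = -24940.32
-238.2 x − 20.2 y = 2741.88
Solving: x ≈ -20.907, y ≈ 110.796 km (keep extra digits for the depth step; rounded: -20.9, 110.8).
Then from the SEIS-06 sphere: z² = 81.13² − (x − 8.5)² − (y − 38.9)² with x = -20.907, y = 110.796, so z ≈ 23.415 ≈ 23.4 km.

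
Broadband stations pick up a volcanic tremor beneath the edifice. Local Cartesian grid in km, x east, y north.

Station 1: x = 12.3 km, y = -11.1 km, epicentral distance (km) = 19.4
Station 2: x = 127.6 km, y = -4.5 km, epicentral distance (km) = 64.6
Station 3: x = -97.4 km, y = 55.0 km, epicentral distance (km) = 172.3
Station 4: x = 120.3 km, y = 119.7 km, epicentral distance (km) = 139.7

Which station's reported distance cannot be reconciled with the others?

Solve using three stations at a time. Using Station 2, Station 3, Station 4 (subtract circle equations pairwise → linear system) gives (x, y) ≈ (63.1, -7.7).
Distances from that point to each station vs reported:
  Station 1: calculated 50.9 vs reported 19.4 → residual 31.5 km
  Station 2: calculated 64.6 vs reported 64.6 → residual 0.0 km
  Station 3: calculated 172.3 vs reported 172.3 → residual 0.0 km
  Station 4: calculated 139.7 vs reported 139.7 → residual 0.0 km
Station 2, Station 3, Station 4 are mutually consistent (residuals ≈ 0); Station 1 is off by 31.5 km.

Station 1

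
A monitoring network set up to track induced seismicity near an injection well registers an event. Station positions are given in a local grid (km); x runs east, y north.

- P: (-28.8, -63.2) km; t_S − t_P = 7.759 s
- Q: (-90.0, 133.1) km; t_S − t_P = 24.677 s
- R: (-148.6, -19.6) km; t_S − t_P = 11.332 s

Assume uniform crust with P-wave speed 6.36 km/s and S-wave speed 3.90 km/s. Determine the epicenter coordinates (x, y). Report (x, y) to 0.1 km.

Distance from S−P lag: d = Δt · v_P v_S / (v_P − v_S) = Δt · (6.36·3.90)/(6.36−3.90) ≈ 10.0829·Δt.
So d_P = 78.23, d_Q = 248.82, d_R = 114.26 km.
Circle about each station: (x + 28.8)² + (y + 63.2)² = 78.23²; (x + 90.0)² + (y − 133.1)² = 248.82²; (x + 148.6)² + (y + 19.6)² = 114.26².
Subtracting pairs of circle equations eliminates x²+y² and gives linear equations (the radical axes):
-122.4 x + 392.6 y = -34799.53
-239.6 x + 87.2 y = 10707.03
Solving the 2×2 system: x ≈ -86.8, y ≈ -115.7 km.

x ≈ -86.8 km, y ≈ -115.7 km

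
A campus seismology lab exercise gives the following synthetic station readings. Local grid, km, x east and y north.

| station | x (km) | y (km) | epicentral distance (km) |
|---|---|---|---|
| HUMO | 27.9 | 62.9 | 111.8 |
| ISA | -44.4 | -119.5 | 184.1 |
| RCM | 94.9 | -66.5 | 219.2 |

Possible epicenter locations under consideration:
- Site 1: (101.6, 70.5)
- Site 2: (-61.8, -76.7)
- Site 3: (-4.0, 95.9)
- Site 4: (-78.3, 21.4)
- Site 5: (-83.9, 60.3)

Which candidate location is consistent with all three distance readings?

Site 5

For each candidate, compare |candidate − station| to the reported distance:
Site 1: residuals HUMO 37.7, ISA 55.5, RCM 82.0 → max 82.0 km
Site 2: residuals HUMO 54.1, ISA 137.9, RCM 62.2 → max 137.9 km
Site 3: residuals HUMO 65.9, ISA 35.1, RCM 29.1 → max 65.9 km
Site 4: residuals HUMO 2.2, ISA 39.2, RCM 25.0 → max 39.2 km
Site 5: residuals HUMO 0.0, ISA 0.0, RCM 0.0 → max 0.0 km
Only Site 5 has all residuals ≈ 0.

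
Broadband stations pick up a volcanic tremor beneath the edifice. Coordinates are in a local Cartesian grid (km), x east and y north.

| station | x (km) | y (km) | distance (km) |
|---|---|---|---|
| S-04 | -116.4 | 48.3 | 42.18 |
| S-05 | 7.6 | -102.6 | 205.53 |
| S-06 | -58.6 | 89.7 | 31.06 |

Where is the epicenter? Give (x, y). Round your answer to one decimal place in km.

-87.9 km east, 79.4 km north

Circle about each station: (x + 116.4)² + (y − 48.3)² = 42.18²; (x − 7.6)² + (y + 102.6)² = 205.53²; (x + 58.6)² + (y − 89.7)² = 31.06².
Subtracting the S-04 equation from the S-05 and S-06 equations removes the quadratic terms:
248.0 x − 301.8 y = -45760.76
115.6 x + 82.8 y = -3587.37
Solving the 2×2 system: x ≈ -87.9, y ≈ 79.4 km.
Check against S-04 (with the unrounded x, y): √((x + 116.4)²+(y − 48.3)²) = 42.18 ≈ 42.18 km. ✓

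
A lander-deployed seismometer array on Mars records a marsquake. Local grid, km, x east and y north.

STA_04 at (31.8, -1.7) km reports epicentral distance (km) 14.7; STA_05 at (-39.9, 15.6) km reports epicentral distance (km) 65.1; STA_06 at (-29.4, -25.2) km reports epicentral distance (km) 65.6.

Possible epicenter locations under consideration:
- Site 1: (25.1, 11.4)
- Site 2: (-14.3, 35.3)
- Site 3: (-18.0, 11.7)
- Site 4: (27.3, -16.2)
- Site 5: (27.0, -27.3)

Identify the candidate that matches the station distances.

Site 1

For each candidate, compare |candidate − station| to the reported distance:
Site 1: residuals STA_04 0.0, STA_05 0.0, STA_06 0.0 → max 0.0 km
Site 2: residuals STA_04 44.4, STA_05 32.8, STA_06 3.2 → max 44.4 km
Site 3: residuals STA_04 36.9, STA_05 42.9, STA_06 27.0 → max 42.9 km
Site 4: residuals STA_04 0.5, STA_05 9.2, STA_06 8.2 → max 9.2 km
Site 5: residuals STA_04 11.3, STA_05 14.4, STA_06 9.2 → max 14.4 km
Only Site 1 has all residuals ≈ 0.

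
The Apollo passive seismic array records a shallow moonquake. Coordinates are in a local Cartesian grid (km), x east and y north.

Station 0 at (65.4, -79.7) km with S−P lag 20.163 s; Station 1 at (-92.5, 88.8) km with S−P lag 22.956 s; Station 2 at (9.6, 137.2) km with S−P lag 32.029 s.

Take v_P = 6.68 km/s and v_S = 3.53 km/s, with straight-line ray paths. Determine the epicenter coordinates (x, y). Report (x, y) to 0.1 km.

(-85.5, -82.9)

Distance from S−P lag: d = Δt · v_P v_S / (v_P − v_S) = Δt · (6.68·3.53)/(6.68−3.53) ≈ 7.4858·Δt.
So d_Station 0 = 150.94, d_Station 1 = 171.84, d_Station 2 = 239.76 km.
Circle about each station: (x − 65.4)² + (y + 79.7)² = 150.94²; (x + 92.5)² + (y − 88.8)² = 171.84²; (x − 9.6)² + (y − 137.2)² = 239.76².
Subtracting pairs of circle equations eliminates x²+y² and gives linear equations (the radical axes):
-315.8 x + 337.0 y = -933.66
-111.6 x + 433.8 y = -26415.22
Solving the 2×2 system: x ≈ -85.5, y ≈ -82.9 km.
Check against Station 0 (with the unrounded x, y): √((x − 65.4)²+(y + 79.7)²) = 150.93 ≈ 150.94 km. ✓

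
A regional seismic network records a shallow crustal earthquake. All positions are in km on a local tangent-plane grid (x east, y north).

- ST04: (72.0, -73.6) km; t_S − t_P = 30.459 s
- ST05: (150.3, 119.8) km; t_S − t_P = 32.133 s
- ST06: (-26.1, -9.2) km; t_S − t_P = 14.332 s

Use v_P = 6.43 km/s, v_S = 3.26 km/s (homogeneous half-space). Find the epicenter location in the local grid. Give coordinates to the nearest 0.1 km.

Distance from S−P lag: d = Δt · v_P v_S / (v_P − v_S) = Δt · (6.43·3.26)/(6.43−3.26) ≈ 6.6126·Δt.
So d_ST04 = 201.41, d_ST05 = 212.48, d_ST06 = 94.77 km.
Circle about each station: (x − 72.0)² + (y + 73.6)² = 201.41²; (x − 150.3)² + (y − 119.8)² = 212.48²; (x + 26.1)² + (y + 9.2)² = 94.77².
Subtracting the ST04 equation from the ST05 and ST06 equations removes the quadratic terms:
156.6 x + 386.8 y = 21759.41
-196.2 x + 128.8 y = 21749.53
Solving the 2×2 system: x ≈ -58.4, y ≈ 79.9 km.

x ≈ -58.4 km, y ≈ 79.9 km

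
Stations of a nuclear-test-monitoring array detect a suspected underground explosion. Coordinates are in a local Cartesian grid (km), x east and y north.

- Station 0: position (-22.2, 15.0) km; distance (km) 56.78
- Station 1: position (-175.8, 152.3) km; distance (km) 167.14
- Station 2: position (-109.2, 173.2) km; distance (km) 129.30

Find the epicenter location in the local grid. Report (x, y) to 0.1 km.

x ≈ -29.6 km, y ≈ 71.3 km

Circle about each station: (x + 22.2)² + (y − 15.0)² = 56.78²; (x + 175.8)² + (y − 152.3)² = 167.14²; (x + 109.2)² + (y − 173.2)² = 129.30².
Subtracting the Station 0 equation from the Station 1 and Station 2 equations removes the quadratic terms:
-307.2 x + 274.6 y = 28671.28
-174.0 x + 316.4 y = 27710.52
Solving the 2×2 system: x ≈ -29.6, y ≈ 71.3 km.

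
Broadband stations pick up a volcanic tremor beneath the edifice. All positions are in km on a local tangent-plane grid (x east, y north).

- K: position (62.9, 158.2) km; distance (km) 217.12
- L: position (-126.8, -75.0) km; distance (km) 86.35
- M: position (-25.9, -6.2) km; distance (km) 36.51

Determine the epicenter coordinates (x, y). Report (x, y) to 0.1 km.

Circle about each station: (x − 62.9)² + (y − 158.2)² = 217.12²; (x + 126.8)² + (y + 75.0)² = 86.35²; (x + 25.9)² + (y + 6.2)² = 36.51².
Subtracting pairs of circle equations eliminates x²+y² and gives linear equations (the radical axes):
-379.4 x − 466.4 y = 32404.36
-177.6 x − 328.8 y = 17533.71
Solving the 2×2 system: x ≈ -59.1, y ≈ -21.4 km.

(-59.1, -21.4)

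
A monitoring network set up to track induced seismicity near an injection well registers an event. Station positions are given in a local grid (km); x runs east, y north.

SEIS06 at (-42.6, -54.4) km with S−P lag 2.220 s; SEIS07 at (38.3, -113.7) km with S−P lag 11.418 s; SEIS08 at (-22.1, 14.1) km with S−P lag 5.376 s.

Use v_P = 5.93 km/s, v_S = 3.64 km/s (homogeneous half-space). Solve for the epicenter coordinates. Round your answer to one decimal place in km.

Distance from S−P lag: d = Δt · v_P v_S / (v_P − v_S) = Δt · (5.93·3.64)/(5.93−3.64) ≈ 9.4259·Δt.
So d_SEIS06 = 20.93, d_SEIS07 = 107.62, d_SEIS08 = 50.67 km.
Circle about each station: (x + 42.6)² + (y + 54.4)² = 20.93²; (x − 38.3)² + (y + 113.7)² = 107.62²; (x + 22.1)² + (y − 14.1)² = 50.67².
Subtracting the SEIS06 equation from the SEIS07 and SEIS08 equations removes the quadratic terms:
161.8 x − 118.6 y = -1523.54
41.0 x + 137.0 y = -6216.28
Solving the 2×2 system: x ≈ -35.0, y ≈ -34.9 km.

(-35.0, -34.9)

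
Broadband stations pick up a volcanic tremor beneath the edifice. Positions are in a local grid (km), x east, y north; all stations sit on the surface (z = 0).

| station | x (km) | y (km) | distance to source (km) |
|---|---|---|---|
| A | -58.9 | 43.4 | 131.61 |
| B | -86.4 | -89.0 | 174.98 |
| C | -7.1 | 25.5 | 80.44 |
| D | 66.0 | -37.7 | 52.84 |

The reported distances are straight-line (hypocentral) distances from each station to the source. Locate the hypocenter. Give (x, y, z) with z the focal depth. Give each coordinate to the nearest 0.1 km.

Each station gives a sphere (x−x_i)² + (y−y_i)² + z² = d_i² (stations at z=0).
Subtracting the A sphere from B and C: z² cancels, leaving linear equations in x and y:
-55.0 x − 264.8 y = -3263.62
103.6 x − 35.8 y = 6198.49
Solving: x ≈ 59.798, y ≈ -0.095 km (keep extra digits for the depth step; rounded: 59.8, -0.1).
Then from the A sphere: z² = 131.61² − (x + 58.9)² − (y − 43.4)² with x = 59.798, y = -0.095, so z ≈ 36.608 ≈ 36.6 km.

(59.8, -0.1, 36.6)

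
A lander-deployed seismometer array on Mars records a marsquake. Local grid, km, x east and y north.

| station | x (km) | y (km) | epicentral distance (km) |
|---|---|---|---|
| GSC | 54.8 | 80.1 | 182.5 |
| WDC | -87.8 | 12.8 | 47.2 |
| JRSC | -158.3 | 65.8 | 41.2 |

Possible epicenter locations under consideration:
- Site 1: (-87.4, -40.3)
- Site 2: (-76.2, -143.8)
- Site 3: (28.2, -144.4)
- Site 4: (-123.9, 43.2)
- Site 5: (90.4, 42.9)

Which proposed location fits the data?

Site 4

For each candidate, compare |candidate − station| to the reported distance:
Site 1: residuals GSC 3.8, WDC 5.9, JRSC 86.4 → max 86.4 km
Site 2: residuals GSC 76.9, WDC 109.8, JRSC 183.9 → max 183.9 km
Site 3: residuals GSC 43.6, WDC 148.2, JRSC 239.8 → max 239.8 km
Site 4: residuals GSC 0.0, WDC 0.0, JRSC 0.0 → max 0.0 km
Site 5: residuals GSC 131.0, WDC 133.5, JRSC 208.6 → max 208.6 km
Only Site 4 has all residuals ≈ 0.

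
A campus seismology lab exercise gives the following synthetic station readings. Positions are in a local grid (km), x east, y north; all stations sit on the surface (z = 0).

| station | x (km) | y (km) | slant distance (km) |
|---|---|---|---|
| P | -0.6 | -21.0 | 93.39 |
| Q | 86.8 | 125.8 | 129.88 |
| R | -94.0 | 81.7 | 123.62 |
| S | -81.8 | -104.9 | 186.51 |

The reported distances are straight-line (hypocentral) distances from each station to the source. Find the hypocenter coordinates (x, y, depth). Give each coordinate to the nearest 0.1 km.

Each station gives a sphere (x−x_i)² + (y−y_i)² + z² = d_i² (stations at z=0).
Subtracting the P sphere from Q and R: z² cancels, leaving linear equations in x and y:
174.8 x + 293.6 y = 14771.40
-186.8 x + 205.4 y = 8509.32
Solving: x ≈ 5.903, y ≈ 46.797 km (keep extra digits for the depth step; rounded: 5.9, 46.8).
Then from the P sphere: z² = 93.39² − (x + 0.6)² − (y + 21.0)² with x = 5.903, y = 46.797, so z ≈ 63.898 ≈ 63.9 km.
Check against S (with the unrounded solution): distance 186.51 ≈ 186.51 km. ✓

(5.9, 46.8, 63.9)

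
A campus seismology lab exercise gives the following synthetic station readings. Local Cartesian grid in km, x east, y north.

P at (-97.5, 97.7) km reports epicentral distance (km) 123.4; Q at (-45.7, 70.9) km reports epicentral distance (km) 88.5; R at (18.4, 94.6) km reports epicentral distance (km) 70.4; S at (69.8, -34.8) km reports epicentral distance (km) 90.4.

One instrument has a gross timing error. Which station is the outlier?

Solve using three stations at a time. Using P, R, S (subtract circle equations pairwise → linear system) gives (x, y) ≈ (2.9, 26.0).
Distances from that point to each station vs reported:
  P: calculated 123.4 vs reported 123.4 → residual 0.0 km
  Q: calculated 66.2 vs reported 88.5 → residual 22.3 km
  R: calculated 70.4 vs reported 70.4 → residual 0.0 km
  S: calculated 90.4 vs reported 90.4 → residual 0.0 km
P, R, S are mutually consistent (residuals ≈ 0); Q is off by 22.3 km.

Q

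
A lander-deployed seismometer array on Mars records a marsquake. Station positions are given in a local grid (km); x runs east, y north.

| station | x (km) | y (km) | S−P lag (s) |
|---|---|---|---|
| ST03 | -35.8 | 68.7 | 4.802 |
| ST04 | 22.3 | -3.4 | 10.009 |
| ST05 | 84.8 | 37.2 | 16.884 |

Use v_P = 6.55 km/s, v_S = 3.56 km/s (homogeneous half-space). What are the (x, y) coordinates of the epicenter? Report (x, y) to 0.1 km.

Distance from S−P lag: d = Δt · v_P v_S / (v_P − v_S) = Δt · (6.55·3.56)/(6.55−3.56) ≈ 7.7987·Δt.
So d_ST03 = 37.45, d_ST04 = 78.06, d_ST05 = 131.67 km.
Circle about each station: (x + 35.8)² + (y − 68.7)² = 37.45²; (x − 22.3)² + (y + 3.4)² = 78.06²; (x − 84.8)² + (y − 37.2)² = 131.67².
Subtracting the ST03 equation from the ST04 and ST05 equations removes the quadratic terms:
116.2 x − 144.2 y = -10183.34
241.2 x − 63.0 y = -13360.94
Solving the 2×2 system: x ≈ -46.8, y ≈ 32.9 km.
Check against ST03 (with the unrounded x, y): √((x + 35.8)²+(y − 68.7)²) = 37.44 ≈ 37.45 km. ✓

-46.8 km east, 32.9 km north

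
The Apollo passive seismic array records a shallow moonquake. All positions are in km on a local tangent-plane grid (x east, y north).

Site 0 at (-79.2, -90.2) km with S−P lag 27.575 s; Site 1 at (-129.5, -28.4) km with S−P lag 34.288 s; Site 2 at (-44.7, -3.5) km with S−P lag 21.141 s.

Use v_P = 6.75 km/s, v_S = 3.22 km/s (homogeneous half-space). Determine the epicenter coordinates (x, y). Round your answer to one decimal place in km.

81.5 km east, -35.4 km north

Distance from S−P lag: d = Δt · v_P v_S / (v_P − v_S) = Δt · (6.75·3.22)/(6.75−3.22) ≈ 6.1572·Δt.
So d_Site 0 = 169.79, d_Site 1 = 211.12, d_Site 2 = 130.17 km.
Circle about each station: (x + 79.2)² + (y + 90.2)² = 169.79²; (x + 129.5)² + (y + 28.4)² = 211.12²; (x + 44.7)² + (y + 3.5)² = 130.17².
Subtracting pairs of circle equations eliminates x²+y² and gives linear equations (the radical axes):
-100.6 x + 123.6 y = -12574.88
69.0 x + 173.4 y = -513.92
Solving the 2×2 system: x ≈ 81.5, y ≈ -35.4 km.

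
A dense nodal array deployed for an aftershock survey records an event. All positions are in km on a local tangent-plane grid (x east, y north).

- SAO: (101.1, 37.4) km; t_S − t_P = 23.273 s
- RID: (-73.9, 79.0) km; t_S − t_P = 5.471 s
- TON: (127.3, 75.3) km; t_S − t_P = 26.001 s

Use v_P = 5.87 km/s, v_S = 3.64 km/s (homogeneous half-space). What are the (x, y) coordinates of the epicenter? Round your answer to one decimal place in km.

-121.1 km east, 56.2 km north

Distance from S−P lag: d = Δt · v_P v_S / (v_P − v_S) = Δt · (5.87·3.64)/(5.87−3.64) ≈ 9.5815·Δt.
So d_SAO = 222.99, d_RID = 52.42, d_TON = 249.13 km.
Circle about each station: (x − 101.1)² + (y − 37.4)² = 222.99²; (x + 73.9)² + (y − 79.0)² = 52.42²; (x − 127.3)² + (y − 75.3)² = 249.13².
Subtracting pairs of circle equations eliminates x²+y² and gives linear equations (the radical axes):
-350.0 x + 83.2 y = 47058.92
52.4 x + 75.8 y = -2085.81
Solving the 2×2 system: x ≈ -121.1, y ≈ 56.2 km.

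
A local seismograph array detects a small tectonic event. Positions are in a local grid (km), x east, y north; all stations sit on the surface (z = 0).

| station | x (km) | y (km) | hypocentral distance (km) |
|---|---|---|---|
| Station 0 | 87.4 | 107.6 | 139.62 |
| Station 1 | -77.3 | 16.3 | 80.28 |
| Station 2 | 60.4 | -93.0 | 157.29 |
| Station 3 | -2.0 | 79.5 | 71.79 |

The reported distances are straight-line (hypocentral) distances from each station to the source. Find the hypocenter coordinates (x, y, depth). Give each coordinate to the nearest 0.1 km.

Each station gives a sphere (x−x_i)² + (y−y_i)² + z² = d_i² (stations at z=0).
Subtracting the Station 0 sphere from Station 1 and Station 2: z² cancels, leaving linear equations in x and y:
-329.4 x − 182.6 y = 73.33
-54.0 x − 401.2 y = -12165.76
Solving: x ≈ -18.405, y ≈ 32.801 km (keep extra digits for the depth step; rounded: -18.4, 32.8).
Then from the Station 0 sphere: z² = 139.62² − (x − 87.4)² − (y − 107.6)² with x = -18.405, y = 32.801, so z ≈ 52.001 ≈ 52.0 km.

x ≈ -18.4 km, y ≈ 32.8 km, depth ≈ 52.0 km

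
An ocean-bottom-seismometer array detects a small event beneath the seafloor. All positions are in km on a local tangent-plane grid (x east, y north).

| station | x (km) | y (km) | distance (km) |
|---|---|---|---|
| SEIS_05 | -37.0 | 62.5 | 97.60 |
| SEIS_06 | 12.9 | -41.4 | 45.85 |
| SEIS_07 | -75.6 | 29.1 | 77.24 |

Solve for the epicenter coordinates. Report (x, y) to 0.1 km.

Circle about each station: (x + 37.0)² + (y − 62.5)² = 97.60²; (x − 12.9)² + (y + 41.4)² = 45.85²; (x + 75.6)² + (y − 29.1)² = 77.24².
Subtracting pairs of circle equations eliminates x²+y² and gives linear equations (the radical axes):
99.8 x − 207.8 y = 4028.66
-77.2 x − 66.8 y = 4846.66
Solving the 2×2 system: x ≈ -32.5, y ≈ -35.0 km.

-32.5 km east, -35.0 km north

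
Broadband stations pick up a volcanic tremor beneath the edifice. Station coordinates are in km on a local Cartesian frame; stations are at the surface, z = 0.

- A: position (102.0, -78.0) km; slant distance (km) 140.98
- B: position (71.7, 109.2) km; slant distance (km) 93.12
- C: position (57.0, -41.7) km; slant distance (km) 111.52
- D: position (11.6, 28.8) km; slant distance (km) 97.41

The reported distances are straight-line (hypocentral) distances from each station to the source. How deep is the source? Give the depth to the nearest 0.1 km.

z ≈ 66.4 km

Each station gives a sphere (x−x_i)² + (y−y_i)² + z² = d_i² (stations at z=0).
Subtracting the A sphere from B and C: z² cancels, leaving linear equations in x and y:
-60.6 x + 374.4 y = 11781.56
-90.0 x + 72.6 y = -4061.46
Solving: x ≈ 81.100, y ≈ 44.595 km (keep extra digits for the depth step; rounded: 81.1, 44.6).
Then from the A sphere: z² = 140.98² − (x − 102.0)² − (y + 78.0)² with x = 81.100, y = 44.595, so z ≈ 66.400 ≈ 66.4 km.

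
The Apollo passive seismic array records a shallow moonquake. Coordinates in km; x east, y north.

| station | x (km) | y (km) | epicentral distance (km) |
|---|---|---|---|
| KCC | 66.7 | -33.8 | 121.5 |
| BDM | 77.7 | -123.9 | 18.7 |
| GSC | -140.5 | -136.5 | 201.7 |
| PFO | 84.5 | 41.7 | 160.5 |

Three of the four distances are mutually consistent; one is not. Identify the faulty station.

Solve using three stations at a time. Using BDM, GSC, PFO (subtract circle equations pairwise → linear system) gives (x, y) ≈ (60.3, -117.0).
Distances from that point to each station vs reported:
  KCC: calculated 83.4 vs reported 121.5 → residual 38.1 km
  BDM: calculated 18.8 vs reported 18.7 → residual 0.1 km
  GSC: calculated 201.7 vs reported 201.7 → residual 0.0 km
  PFO: calculated 160.5 vs reported 160.5 → residual 0.0 km
BDM, GSC, PFO are mutually consistent (residuals ≈ 0); KCC is off by 38.1 km.

KCC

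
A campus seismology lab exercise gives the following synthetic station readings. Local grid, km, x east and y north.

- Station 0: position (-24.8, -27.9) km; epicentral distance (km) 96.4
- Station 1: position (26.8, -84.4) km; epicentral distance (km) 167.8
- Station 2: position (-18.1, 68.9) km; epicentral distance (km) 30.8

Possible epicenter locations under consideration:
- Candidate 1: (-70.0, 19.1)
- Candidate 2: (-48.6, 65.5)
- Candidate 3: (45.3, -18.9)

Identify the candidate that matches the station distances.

For each candidate, compare |candidate − station| to the reported distance:
Candidate 1: residuals Station 0 31.2, Station 1 26.1, Station 2 41.1 → max 41.1 km
Candidate 2: residuals Station 0 0.0, Station 1 0.0, Station 2 0.1 → max 0.1 km
Candidate 3: residuals Station 0 25.7, Station 1 99.7, Station 2 77.5 → max 99.7 km
Only Candidate 2 has all residuals ≈ 0.

Candidate 2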